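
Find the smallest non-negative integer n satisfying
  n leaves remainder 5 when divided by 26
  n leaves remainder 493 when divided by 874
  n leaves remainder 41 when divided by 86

Combine the congruences pairwise.
gcd(26, 874) = 2 and 2 | (493 − 5), so the pair is consistent; merging gives n ≡ 2241 (mod 11362), where 11362 = lcm(26, 874).
gcd(11362, 86) = 2 and 2 | (41 − 2241), so the pair is consistent; merging gives n ≡ 433997 (mod 488566), where 488566 = lcm(11362, 86).
The solution is unique modulo lcm(26, 874, 86) = 488566.

433997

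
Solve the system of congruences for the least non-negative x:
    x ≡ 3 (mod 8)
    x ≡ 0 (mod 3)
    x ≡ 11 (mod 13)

219

The moduli are pairwise coprime; N = 8·3·13 = 312.
N/8 = 39; 39 ≡ 7 (mod 8); 7·7 ≡ 1, so inverse 7.
N/3 = 104; 104 ≡ 2 (mod 3); 2·2 ≡ 1, so inverse 2.
N/13 = 24; 24 ≡ 11 (mod 13); 11·6 ≡ 1, so inverse 6.
x ≡ 3·39·7 + 0·104·2 + 11·24·6 = 2403.
2403 mod 312 = 219.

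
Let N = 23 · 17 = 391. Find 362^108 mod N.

361

Mod 23: 362 ≡ 17; by Fermat, exponent reduces to 108 mod 22 = 20; 17^20 ≡ 16 (mod 23).
Mod 17: 362 ≡ 5; by Fermat, exponent reduces to 108 mod 16 = 12; 5^12 ≡ 4 (mod 17).
Combine by CRT: x ≡ 16 (mod 23), x ≡ 4 (mod 17) ⇒ x ≡ 361 (mod 391).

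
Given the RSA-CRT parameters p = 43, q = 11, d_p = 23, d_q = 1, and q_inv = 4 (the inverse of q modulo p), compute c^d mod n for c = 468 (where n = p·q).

m₁ = c^(d_p) mod p: c ≡ 38 (mod 43), and 38^23 mod 43 = 25.
m₂ = c^(d_q) mod q: c ≡ 6 (mod 11), and 6^1 mod 11 = 6.
h = q_inv·(m₁ − m₂) mod p = 4·(25 − 6) mod 43 = 33.
m = m₂ + h·q = 6 + 33·11 = 369.

369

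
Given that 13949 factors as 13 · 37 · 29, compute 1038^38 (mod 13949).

Mod 13: 1038 ≡ 11; by Fermat, exponent reduces to 38 mod 12 = 2; 11^2 ≡ 4 (mod 13).
Mod 37: 1038 ≡ 2; by Fermat, exponent reduces to 38 mod 36 = 2; 2^2 ≡ 4 (mod 37).
Mod 29: 1038 ≡ 23; by Fermat, exponent reduces to 38 mod 28 = 10; 23^10 ≡ 16 (mod 29).
Combine by CRT: x ≡ 4 (mod 13), x ≡ 4 (mod 37), x ≡ 16 (mod 29) ⇒ x ≡ 13472 (mod 13949).

13472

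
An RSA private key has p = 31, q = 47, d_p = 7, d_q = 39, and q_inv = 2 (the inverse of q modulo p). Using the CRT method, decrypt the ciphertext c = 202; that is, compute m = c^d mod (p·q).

m₁ = c^(d_p) mod p: c ≡ 16 (mod 31), and 16^7 mod 31 = 8.
m₂ = c^(d_q) mod q: c ≡ 14 (mod 47), and 14^39 mod 47 = 2.
h = q_inv·(m₁ − m₂) mod p = 2·(8 − 2) mod 31 = 12.
m = m₂ + h·q = 2 + 12·47 = 566.

566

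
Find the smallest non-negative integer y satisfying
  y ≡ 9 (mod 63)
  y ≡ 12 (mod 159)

gcd(63, 159) = 3 and 3 | (12 − 9), so the pair is consistent; merging gives y ≡ 3033 (mod 3339), where 3339 = lcm(63, 159).
The solution is unique modulo lcm(63, 159) = 3339.

3033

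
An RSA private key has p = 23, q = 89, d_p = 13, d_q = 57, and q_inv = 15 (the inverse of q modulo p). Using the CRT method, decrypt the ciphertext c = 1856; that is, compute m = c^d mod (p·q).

1176

m₁ = c^(d_p) mod p: c ≡ 16 (mod 23), and 16^13 mod 23 = 3.
m₂ = c^(d_q) mod q: c ≡ 76 (mod 89), and 76^57 mod 89 = 19.
h = q_inv·(m₁ − m₂) mod p = 15·(3 − 19) mod 23 = 13.
m = m₂ + h·q = 19 + 13·89 = 1176.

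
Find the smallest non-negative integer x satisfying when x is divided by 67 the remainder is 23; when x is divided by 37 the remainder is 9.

157

From x ≡ 23 (mod 67) write x = 23 + 67t. Substituting into x ≡ 9 (mod 37) gives 67t ≡ 23 (mod 37), and since 30⁻¹ ≡ 21 (mod 37), t ≡ 2. Hence x ≡ 23 + 67·2 = 157 (mod 2479).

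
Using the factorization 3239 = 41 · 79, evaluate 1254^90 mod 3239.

Mod 41: 1254 ≡ 24; by Fermat, exponent reduces to 90 mod 40 = 10; 24^10 ≡ 32 (mod 41).
Mod 79: 1254 ≡ 69; by Fermat, exponent reduces to 90 mod 78 = 12; 69^12 ≡ 8 (mod 79).
Combine by CRT: x ≡ 32 (mod 41), x ≡ 8 (mod 79) ⇒ x ≡ 2615 (mod 3239).

2615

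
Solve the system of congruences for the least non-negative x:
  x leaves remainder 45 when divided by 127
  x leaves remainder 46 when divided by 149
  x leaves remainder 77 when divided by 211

1430446

Combine the congruences pairwise.
From x ≡ 45 (mod 127) write x = 45 + 127t. Substituting into x ≡ 46 (mod 149) gives 127t ≡ 1 (mod 149), and since 127⁻¹ ≡ 88 (mod 149), t ≡ 88. Hence x ≡ 45 + 127·88 = 11221 (mod 18923).
From x ≡ 11221 (mod 18923) write x = 11221 + 18923t. Substituting into x ≡ 77 (mod 211) gives 18923t ≡ 39 (mod 211), and since 144⁻¹ ≡ 148 (mod 211), t ≡ 75. Hence x ≡ 11221 + 18923·75 = 1430446 (mod 3992753).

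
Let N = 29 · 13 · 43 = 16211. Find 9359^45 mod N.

Mod 29: 9359 ≡ 21; by Fermat, exponent reduces to 45 mod 28 = 17; 21^17 ≡ 19 (mod 29).
Mod 13: 9359 ≡ 12; by Fermat, exponent reduces to 45 mod 12 = 9; 12^9 ≡ 12 (mod 13).
Mod 43: 9359 ≡ 28; by Fermat, exponent reduces to 45 mod 42 = 3; 28^3 ≡ 22 (mod 43).
Combine by CRT: x ≡ 19 (mod 29), x ≡ 12 (mod 13), x ≡ 22 (mod 43) ⇒ x ≡ 10256 (mod 16211).

10256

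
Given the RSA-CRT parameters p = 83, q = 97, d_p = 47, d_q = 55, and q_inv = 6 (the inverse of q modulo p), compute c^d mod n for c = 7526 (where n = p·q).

m₁ = c^(d_p) mod p: c ≡ 56 (mod 83), and 56^47 mod 83 = 22.
m₂ = c^(d_q) mod q: c ≡ 57 (mod 97), and 57^55 mod 97 = 92.
h = q_inv·(m₁ − m₂) mod p = 6·(22 − 92) mod 83 = 78.
m = m₂ + h·q = 92 + 78·97 = 7658.

7658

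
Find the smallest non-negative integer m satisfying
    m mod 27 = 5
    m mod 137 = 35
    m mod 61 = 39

The moduli are pairwise coprime; N = 27·137·61 = 225639.
N/27 = 8357; 8357 ≡ 14 (mod 27); 14·2 ≡ 1, so inverse 2.
N/137 = 1647; 1647 ≡ 3 (mod 137); 3·46 ≡ 1, so inverse 46.
N/61 = 3699; 3699 ≡ 39 (mod 61); 39·36 ≡ 1, so inverse 36.
m ≡ 5·8357·2 + 35·1647·46 + 39·3699·36 = 7928636.
7928636 mod 225639 = 31271.

31271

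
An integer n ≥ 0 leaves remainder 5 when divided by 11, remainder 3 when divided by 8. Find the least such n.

27

Combine the congruences pairwise.
From n ≡ 5 (mod 11) write n = 5 + 11t. Substituting into n ≡ 3 (mod 8) gives 11t ≡ 6 (mod 8), and since 3⁻¹ ≡ 3 (mod 8), t ≡ 2. Hence n ≡ 5 + 11·2 = 27 (mod 88).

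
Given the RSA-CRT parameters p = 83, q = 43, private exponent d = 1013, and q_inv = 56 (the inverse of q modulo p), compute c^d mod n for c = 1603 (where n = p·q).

2528

d_p = d mod (p−1) = 1013 mod 82 = 29; d_q = d mod (q−1) = 5.
m₁ = c^(d_p) mod p: c ≡ 26 (mod 83), and 26^29 mod 83 = 38.
m₂ = c^(d_q) mod q: c ≡ 12 (mod 43), and 12^5 mod 43 = 34.
h = q_inv·(m₁ − m₂) mod p = 56·(38 − 34) mod 83 = 58.
m = m₂ + h·q = 34 + 58·43 = 2528.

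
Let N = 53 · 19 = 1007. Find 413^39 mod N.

160

Mod 53: 413 ≡ 42; 42^39 ≡ 1 (mod 53).
Mod 19: 413 ≡ 14; by Fermat, exponent reduces to 39 mod 18 = 3; 14^3 ≡ 8 (mod 19).
Combine by CRT: x ≡ 1 (mod 53), x ≡ 8 (mod 19) ⇒ x ≡ 160 (mod 1007).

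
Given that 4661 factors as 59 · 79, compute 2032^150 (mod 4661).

3909

Mod 59: 2032 ≡ 26; by Fermat, exponent reduces to 150 mod 58 = 34; 26^34 ≡ 15 (mod 59).
Mod 79: 2032 ≡ 57; by Fermat, exponent reduces to 150 mod 78 = 72; 57^72 ≡ 38 (mod 79).
Combine by CRT: x ≡ 15 (mod 59), x ≡ 38 (mod 79) ⇒ x ≡ 3909 (mod 4661).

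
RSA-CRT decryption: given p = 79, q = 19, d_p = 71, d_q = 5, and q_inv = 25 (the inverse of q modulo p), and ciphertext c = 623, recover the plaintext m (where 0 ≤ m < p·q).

192

m₁ = c^(d_p) mod p: c ≡ 70 (mod 79), and 70^71 mod 79 = 34.
m₂ = c^(d_q) mod q: c ≡ 15 (mod 19), and 15^5 mod 19 = 2.
h = q_inv·(m₁ − m₂) mod p = 25·(34 − 2) mod 79 = 10.
m = m₂ + h·q = 2 + 10·19 = 192.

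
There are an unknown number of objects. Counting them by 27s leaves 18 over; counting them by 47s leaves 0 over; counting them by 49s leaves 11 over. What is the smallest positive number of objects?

The moduli are pairwise coprime; M = 27·47·49 = 62181.
M/27 = 2303; 2303 ≡ 8 (mod 27); 8·17 ≡ 1, so inverse 17.
M/47 = 1323; 1323 ≡ 7 (mod 47); 7·27 ≡ 1, so inverse 27.
M/49 = 1269; 1269 ≡ 44 (mod 49); 44·39 ≡ 1, so inverse 39.
N ≡ 18·2303·17 + 0·1323·27 + 11·1269·39 = 1249119.
1249119 mod 62181 = 5499.

5499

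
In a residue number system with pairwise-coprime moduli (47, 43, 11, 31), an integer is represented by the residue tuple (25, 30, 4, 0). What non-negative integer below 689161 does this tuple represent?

The moduli are pairwise coprime; N = 47·43·11·31 = 689161.
N/47 = 14663; 14663 ≡ 46 (mod 47); 46·46 ≡ 1, so inverse 46.
N/43 = 16027; 16027 ≡ 31 (mod 43); 31·25 ≡ 1, so inverse 25.
N/11 = 62651; 62651 ≡ 6 (mod 11); 6·2 ≡ 1, so inverse 2.
N/31 = 22231; 22231 ≡ 4 (mod 31); 4·8 ≡ 1, so inverse 8.
x ≡ 25·14663·46 + 30·16027·25 + 4·62651·2 + 0·22231·8 = 29383908.
29383908 mod 689161 = 439146.

439146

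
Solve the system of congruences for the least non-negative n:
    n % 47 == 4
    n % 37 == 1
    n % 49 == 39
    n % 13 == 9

From n ≡ 4 (mod 47) write n = 4 + 47t. Substituting into n ≡ 1 (mod 37) gives 47t ≡ 34 (mod 37), and since 10⁻¹ ≡ 26 (mod 37), t ≡ 33. Hence n ≡ 4 + 47·33 = 1555 (mod 1739).
From n ≡ 1555 (mod 1739) write n = 1555 + 1739t. Substituting into n ≡ 39 (mod 49) gives 1739t ≡ 3 (mod 49), and since 24⁻¹ ≡ 47 (mod 49), t ≡ 43. Hence n ≡ 1555 + 1739·43 = 76332 (mod 85211).
From n ≡ 76332 (mod 85211) write n = 76332 + 85211t. Substituting into n ≡ 9 (mod 13) gives 85211t ≡ 0 (mod 13), and since 9⁻¹ ≡ 3 (mod 13), t ≡ 0. Hence n ≡ 76332 + 85211·0 = 76332 (mod 1107743).

76332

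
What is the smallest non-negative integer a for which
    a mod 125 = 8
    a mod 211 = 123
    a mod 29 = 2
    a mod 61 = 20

From a ≡ 8 (mod 125) write a = 8 + 125t. Substituting into a ≡ 123 (mod 211) gives 125t ≡ 115 (mod 211), and since 125⁻¹ ≡ 184 (mod 211), t ≡ 60. Hence a ≡ 8 + 125·60 = 7508 (mod 26375).
From a ≡ 7508 (mod 26375) write a = 7508 + 26375t. Substituting into a ≡ 2 (mod 29) gives 26375t ≡ 5 (mod 29), and since 14⁻¹ ≡ 27 (mod 29), t ≡ 19. Hence a ≡ 7508 + 26375·19 = 508633 (mod 764875).
From a ≡ 508633 (mod 764875) write a = 508633 + 764875t. Substituting into a ≡ 20 (mod 61) gives 764875t ≡ 5 (mod 61), and since 57⁻¹ ≡ 15 (mod 61), t ≡ 14. Hence a ≡ 508633 + 764875·14 = 11216883 (mod 46657375).

11216883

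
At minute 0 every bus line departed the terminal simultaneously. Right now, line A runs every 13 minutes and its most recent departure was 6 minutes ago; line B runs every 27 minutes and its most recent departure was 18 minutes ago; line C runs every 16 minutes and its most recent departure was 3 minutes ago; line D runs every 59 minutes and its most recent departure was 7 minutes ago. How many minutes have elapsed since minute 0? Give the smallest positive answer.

Combine the congruences pairwise.
From t ≡ 6 (mod 13) write t = 6 + 13s. Substituting into t ≡ 18 (mod 27) gives 13s ≡ 12 (mod 27), and since 13⁻¹ ≡ 25 (mod 27), s ≡ 3. Hence t ≡ 6 + 13·3 = 45 (mod 351).
From t ≡ 45 (mod 351) write t = 45 + 351s. Substituting into t ≡ 3 (mod 16) gives 351s ≡ 6 (mod 16), and since 15⁻¹ ≡ 15 (mod 16), s ≡ 10. Hence t ≡ 45 + 351·10 = 3555 (mod 5616).
From t ≡ 3555 (mod 5616) write t = 3555 + 5616s. Substituting into t ≡ 7 (mod 59) gives 5616s ≡ 51 (mod 59), and since 11⁻¹ ≡ 43 (mod 59), s ≡ 10. Hence t ≡ 3555 + 5616·10 = 59715 (mod 331344).

59715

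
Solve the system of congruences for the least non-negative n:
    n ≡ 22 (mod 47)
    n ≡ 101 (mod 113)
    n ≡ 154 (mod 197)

From n ≡ 22 (mod 47) write n = 22 + 47t. Substituting into n ≡ 101 (mod 113) gives 47t ≡ 79 (mod 113), and since 47⁻¹ ≡ 101 (mod 113), t ≡ 69. Hence n ≡ 22 + 47·69 = 3265 (mod 5311).
From n ≡ 3265 (mod 5311) write n = 3265 + 5311t. Substituting into n ≡ 154 (mod 197) gives 5311t ≡ 41 (mod 197), and since 189⁻¹ ≡ 123 (mod 197), t ≡ 118. Hence n ≡ 3265 + 5311·118 = 629963 (mod 1046267).

629963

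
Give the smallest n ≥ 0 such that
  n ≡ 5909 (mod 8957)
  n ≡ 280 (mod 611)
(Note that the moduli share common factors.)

gcd(8957, 611) = 13 and 13 | (280 − 5909), so the pair is consistent; merging gives n ≡ 274619 (mod 420979), where 420979 = lcm(8957, 611).
The solution is unique modulo lcm(8957, 611) = 420979.

274619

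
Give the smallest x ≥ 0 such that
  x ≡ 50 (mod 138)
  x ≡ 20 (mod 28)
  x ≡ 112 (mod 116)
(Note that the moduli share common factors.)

54284

Combine the congruences pairwise.
gcd(138, 28) = 2 and 2 | (20 − 50), so the pair is consistent; merging gives x ≡ 188 (mod 1932), where 1932 = lcm(138, 28).
gcd(1932, 116) = 4 and 4 | (112 − 188), so the pair is consistent; merging gives x ≡ 54284 (mod 56028), where 56028 = lcm(1932, 116).
The solution is unique modulo lcm(138, 28, 116) = 56028.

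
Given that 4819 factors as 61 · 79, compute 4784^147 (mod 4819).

Mod 61: 4784 ≡ 26; by Fermat, exponent reduces to 147 mod 60 = 27; 26^27 ≡ 38 (mod 61).
Mod 79: 4784 ≡ 44; by Fermat, exponent reduces to 147 mod 78 = 69; 44^69 ≡ 65 (mod 79).
Combine by CRT: x ≡ 38 (mod 61), x ≡ 65 (mod 79) ⇒ x ≡ 2356 (mod 4819).

2356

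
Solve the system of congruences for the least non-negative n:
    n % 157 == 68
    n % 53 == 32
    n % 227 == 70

Combine the congruences pairwise.
From n ≡ 68 (mod 157) write n = 68 + 157t. Substituting into n ≡ 32 (mod 53) gives 157t ≡ 17 (mod 53), and since 51⁻¹ ≡ 26 (mod 53), t ≡ 18. Hence n ≡ 68 + 157·18 = 2894 (mod 8321).
From n ≡ 2894 (mod 8321) write n = 2894 + 8321t. Substituting into n ≡ 70 (mod 227) gives 8321t ≡ 127 (mod 227), and since 149⁻¹ ≡ 32 (mod 227), t ≡ 205. Hence n ≡ 2894 + 8321·205 = 1708699 (mod 1888867).

1708699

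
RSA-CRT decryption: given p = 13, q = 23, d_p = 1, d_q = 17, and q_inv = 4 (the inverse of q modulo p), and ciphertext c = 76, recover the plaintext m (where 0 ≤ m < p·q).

m₁ = c^(d_p) mod p: c ≡ 11 (mod 13), and 11^1 mod 13 = 11.
m₂ = c^(d_q) mod q: c ≡ 7 (mod 23), and 7^17 mod 23 = 19.
h = q_inv·(m₁ − m₂) mod p = 4·(11 − 19) mod 13 = 7.
m = m₂ + h·q = 19 + 7·23 = 180.

180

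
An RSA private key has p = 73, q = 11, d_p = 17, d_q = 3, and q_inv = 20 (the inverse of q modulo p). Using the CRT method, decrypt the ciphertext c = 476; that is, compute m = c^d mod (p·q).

632

m₁ = c^(d_p) mod p: c ≡ 38 (mod 73), and 38^17 mod 73 = 48.
m₂ = c^(d_q) mod q: c ≡ 3 (mod 11), and 3^3 mod 11 = 5.
h = q_inv·(m₁ − m₂) mod p = 20·(48 − 5) mod 73 = 57.
m = m₂ + h·q = 5 + 57·11 = 632.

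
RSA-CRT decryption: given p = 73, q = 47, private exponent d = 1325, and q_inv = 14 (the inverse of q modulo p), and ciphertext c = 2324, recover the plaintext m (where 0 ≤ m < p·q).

711

d_p = d mod (p−1) = 1325 mod 72 = 29; d_q = d mod (q−1) = 37.
m₁ = c^(d_p) mod p: c ≡ 61 (mod 73), and 61^29 mod 73 = 54.
m₂ = c^(d_q) mod q: c ≡ 21 (mod 47), and 21^37 mod 47 = 6.
h = q_inv·(m₁ − m₂) mod p = 14·(54 − 6) mod 73 = 15.
m = m₂ + h·q = 6 + 15·47 = 711.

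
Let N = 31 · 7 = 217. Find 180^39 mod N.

Mod 31: 180 ≡ 25; by Fermat, exponent reduces to 39 mod 30 = 9; 25^9 ≡ 1 (mod 31).
Mod 7: 180 ≡ 5; by Fermat, exponent reduces to 39 mod 6 = 3; 5^3 ≡ 6 (mod 7).
Combine by CRT: x ≡ 1 (mod 31), x ≡ 6 (mod 7) ⇒ x ≡ 125 (mod 217).

125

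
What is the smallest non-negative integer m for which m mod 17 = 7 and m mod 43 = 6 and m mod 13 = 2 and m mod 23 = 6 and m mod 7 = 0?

73192

From m ≡ 7 (mod 17) write m = 7 + 17t. Substituting into m ≡ 6 (mod 43) gives 17t ≡ 42 (mod 43), and since 17⁻¹ ≡ 38 (mod 43), t ≡ 5. Hence m ≡ 7 + 17·5 = 92 (mod 731).
From m ≡ 92 (mod 731) write m = 92 + 731t. Substituting into m ≡ 2 (mod 13) gives 731t ≡ 1 (mod 13), and since 3⁻¹ ≡ 9 (mod 13), t ≡ 9. Hence m ≡ 92 + 731·9 = 6671 (mod 9503).
From m ≡ 6671 (mod 9503) write m = 6671 + 9503t. Substituting into m ≡ 6 (mod 23) gives 9503t ≡ 5 (mod 23), and since 4⁻¹ ≡ 6 (mod 23), t ≡ 7. Hence m ≡ 6671 + 9503·7 = 73192 (mod 218569).
From m ≡ 73192 (mod 218569) write m = 73192 + 218569t. Substituting into m ≡ 0 (mod 7) gives 218569t ≡ 0 (mod 7), and since 1⁻¹ ≡ 1 (mod 7), t ≡ 0. Hence m ≡ 73192 + 218569·0 = 73192 (mod 1529983).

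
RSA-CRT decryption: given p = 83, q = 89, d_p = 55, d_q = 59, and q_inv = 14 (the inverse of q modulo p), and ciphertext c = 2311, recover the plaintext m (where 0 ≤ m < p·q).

5756

m₁ = c^(d_p) mod p: c ≡ 70 (mod 83), and 70^55 mod 83 = 29.
m₂ = c^(d_q) mod q: c ≡ 86 (mod 89), and 86^59 mod 89 = 60.
h = q_inv·(m₁ − m₂) mod p = 14·(29 − 60) mod 83 = 64.
m = m₂ + h·q = 60 + 64·89 = 5756.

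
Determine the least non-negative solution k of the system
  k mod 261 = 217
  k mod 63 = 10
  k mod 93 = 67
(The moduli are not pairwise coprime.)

56332

gcd(261, 63) = 9 and 9 | (10 − 217), so the pair is consistent; merging gives k ≡ 1522 (mod 1827), where 1827 = lcm(261, 63).
gcd(1827, 93) = 3 and 3 | (67 − 1522), so the pair is consistent; merging gives k ≡ 56332 (mod 56637), where 56637 = lcm(1827, 93).
The solution is unique modulo lcm(261, 63, 93) = 56637.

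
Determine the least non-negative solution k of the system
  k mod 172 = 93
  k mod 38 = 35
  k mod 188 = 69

117569

Combine the congruences pairwise.
gcd(172, 38) = 2 and 2 | (35 − 93), so the pair is consistent; merging gives k ≡ 3189 (mod 3268), where 3268 = lcm(172, 38).
gcd(3268, 188) = 4 and 4 | (69 − 3189), so the pair is consistent; merging gives k ≡ 117569 (mod 153596), where 153596 = lcm(3268, 188).
The solution is unique modulo lcm(172, 38, 188) = 153596.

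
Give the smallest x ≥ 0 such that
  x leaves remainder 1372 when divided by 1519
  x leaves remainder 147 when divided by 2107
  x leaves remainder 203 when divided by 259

gcd(1519, 2107) = 49 and 49 | (147 − 1372), so the pair is consistent; merging gives x ≡ 31752 (mod 65317), where 65317 = lcm(1519, 2107).
gcd(65317, 259) = 7 and 7 | (203 − 31752), so the pair is consistent; merging gives x ≡ 97069 (mod 2416729), where 2416729 = lcm(65317, 259).
The solution is unique modulo lcm(1519, 2107, 259) = 2416729.

97069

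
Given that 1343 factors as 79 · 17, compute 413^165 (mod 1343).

337

Mod 79: 413 ≡ 18; by Fermat, exponent reduces to 165 mod 78 = 9; 18^9 ≡ 21 (mod 79).
Mod 17: 413 ≡ 5; by Fermat, exponent reduces to 165 mod 16 = 5; 5^5 ≡ 14 (mod 17).
Combine by CRT: x ≡ 21 (mod 79), x ≡ 14 (mod 17) ⇒ x ≡ 337 (mod 1343).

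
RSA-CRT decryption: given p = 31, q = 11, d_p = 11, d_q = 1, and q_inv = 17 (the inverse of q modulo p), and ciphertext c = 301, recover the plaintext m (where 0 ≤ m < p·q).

48

m₁ = c^(d_p) mod p: c ≡ 22 (mod 31), and 22^11 mod 31 = 17.
m₂ = c^(d_q) mod q: c ≡ 4 (mod 11), and 4^1 mod 11 = 4.
h = q_inv·(m₁ − m₂) mod p = 17·(17 − 4) mod 31 = 4.
m = m₂ + h·q = 4 + 4·11 = 48.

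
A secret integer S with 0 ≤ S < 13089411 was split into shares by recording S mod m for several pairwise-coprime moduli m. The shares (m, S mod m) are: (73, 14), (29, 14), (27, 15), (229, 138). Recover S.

The moduli are pairwise coprime; N = 73·29·27·229 = 13089411.
N/73 = 179307; 179307 ≡ 19 (mod 73); 19·50 ≡ 1, so inverse 50.
N/29 = 451359; 451359 ≡ 3 (mod 29); 3·10 ≡ 1, so inverse 10.
N/27 = 484793; 484793 ≡ 8 (mod 27); 8·17 ≡ 1, so inverse 17.
N/229 = 57159; 57159 ≡ 138 (mod 229); 138·78 ≡ 1, so inverse 78.
S ≡ 14·179307·50 + 14·451359·10 + 15·484793·17 + 138·57159·78 = 927586851.
927586851 mod 13089411 = 11328081.

11328081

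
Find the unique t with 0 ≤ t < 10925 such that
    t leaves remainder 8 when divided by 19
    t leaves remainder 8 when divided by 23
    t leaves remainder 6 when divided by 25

The moduli are pairwise coprime; N = 19·23·25 = 10925.
N/19 = 575; 575 ≡ 5 (mod 19); 5·4 ≡ 1, so inverse 4.
N/23 = 475; 475 ≡ 15 (mod 23); 15·20 ≡ 1, so inverse 20.
N/25 = 437; 437 ≡ 12 (mod 25); 12·23 ≡ 1, so inverse 23.
t ≡ 8·575·4 + 8·475·20 + 6·437·23 = 154706.
154706 mod 10925 = 1756.

1756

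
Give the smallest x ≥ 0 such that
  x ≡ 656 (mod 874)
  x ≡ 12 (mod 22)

gcd(874, 22) = 2 and 2 | (12 − 656), so the pair is consistent; merging gives x ≡ 1530 (mod 9614), where 9614 = lcm(874, 22).
The solution is unique modulo lcm(874, 22) = 9614.

1530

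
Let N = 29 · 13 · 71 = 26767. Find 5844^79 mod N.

Mod 29: 5844 ≡ 15; by Fermat, exponent reduces to 79 mod 28 = 23; 15^23 ≡ 3 (mod 29).
Mod 13: 5844 ≡ 7; by Fermat, exponent reduces to 79 mod 12 = 7; 7^7 ≡ 6 (mod 13).
Mod 71: 5844 ≡ 22; by Fermat, exponent reduces to 79 mod 70 = 9; 22^9 ≡ 63 (mod 71).
Combine by CRT: x ≡ 3 (mod 29), x ≡ 6 (mod 13), x ≡ 63 (mod 71) ⇒ x ≡ 9080 (mod 26767).

9080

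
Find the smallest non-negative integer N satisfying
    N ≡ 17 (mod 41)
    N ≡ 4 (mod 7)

Combine the congruences pairwise.
From N ≡ 17 (mod 41) write N = 17 + 41t. Substituting into N ≡ 4 (mod 7) gives 41t ≡ 1 (mod 7), and since 6⁻¹ ≡ 6 (mod 7), t ≡ 6. Hence N ≡ 17 + 41·6 = 263 (mod 287).

263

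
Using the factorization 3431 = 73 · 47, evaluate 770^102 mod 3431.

24

Mod 73: 770 ≡ 40; by Fermat, exponent reduces to 102 mod 72 = 30; 40^30 ≡ 24 (mod 73).
Mod 47: 770 ≡ 18; by Fermat, exponent reduces to 102 mod 46 = 10; 18^10 ≡ 24 (mod 47).
Combine by CRT: x ≡ 24 (mod 73), x ≡ 24 (mod 47) ⇒ x ≡ 24 (mod 3431).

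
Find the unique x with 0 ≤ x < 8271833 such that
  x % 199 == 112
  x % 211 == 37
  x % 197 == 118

8115730

From x ≡ 112 (mod 199) write x = 112 + 199t. Substituting into x ≡ 37 (mod 211) gives 199t ≡ 136 (mod 211), and since 199⁻¹ ≡ 123 (mod 211), t ≡ 59. Hence x ≡ 112 + 199·59 = 11853 (mod 41989).
From x ≡ 11853 (mod 41989) write x = 11853 + 41989t. Substituting into x ≡ 118 (mod 197) gives 41989t ≡ 85 (mod 197), and since 28⁻¹ ≡ 190 (mod 197), t ≡ 193. Hence x ≡ 11853 + 41989·193 = 8115730 (mod 8271833).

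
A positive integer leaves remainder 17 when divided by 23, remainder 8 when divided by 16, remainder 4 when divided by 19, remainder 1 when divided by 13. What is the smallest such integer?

43096

The moduli are pairwise coprime; M = 23·16·19·13 = 90896.
M/23 = 3952; 3952 ≡ 19 (mod 23); 19·17 ≡ 1, so inverse 17.
M/16 = 5681; 5681 ≡ 1 (mod 16), inverse 1.
M/19 = 4784; 4784 ≡ 15 (mod 19); 15·14 ≡ 1, so inverse 14.
M/13 = 6992; 6992 ≡ 11 (mod 13); 11·6 ≡ 1, so inverse 6.
n ≡ 17·3952·17 + 8·5681·1 + 4·4784·14 + 1·6992·6 = 1497432.
1497432 mod 90896 = 43096.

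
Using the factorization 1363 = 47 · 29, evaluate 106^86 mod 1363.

Mod 47: 106 ≡ 12; by Fermat, exponent reduces to 86 mod 46 = 40; 12^40 ≡ 7 (mod 47).
Mod 29: 106 ≡ 19; by Fermat, exponent reduces to 86 mod 28 = 2; 19^2 ≡ 13 (mod 29).
Combine by CRT: x ≡ 7 (mod 47), x ≡ 13 (mod 29) ⇒ x ≡ 477 (mod 1363).

477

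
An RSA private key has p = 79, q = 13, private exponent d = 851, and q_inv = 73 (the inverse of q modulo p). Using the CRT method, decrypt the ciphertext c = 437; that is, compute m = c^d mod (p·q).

d_p = d mod (p−1) = 851 mod 78 = 71; d_q = d mod (q−1) = 11.
m₁ = c^(d_p) mod p: c ≡ 42 (mod 79), and 42^71 mod 79 = 5.
m₂ = c^(d_q) mod q: c ≡ 8 (mod 13), and 8^11 mod 13 = 5.
h = q_inv·(m₁ − m₂) mod p = 73·(5 − 5) mod 79 = 0.
m = m₂ + h·q = 5 + 0·13 = 5.

5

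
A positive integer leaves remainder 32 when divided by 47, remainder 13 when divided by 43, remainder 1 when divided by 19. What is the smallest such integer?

The moduli are pairwise coprime; N = 47·43·19 = 38399.
N/47 = 817; 817 ≡ 18 (mod 47); 18·34 ≡ 1, so inverse 34.
N/43 = 893; 893 ≡ 33 (mod 43); 33·30 ≡ 1, so inverse 30.
N/19 = 2021; 2021 ≡ 7 (mod 19); 7·11 ≡ 1, so inverse 11.
k ≡ 32·817·34 + 13·893·30 + 1·2021·11 = 1259397.
1259397 mod 38399 = 30629.

30629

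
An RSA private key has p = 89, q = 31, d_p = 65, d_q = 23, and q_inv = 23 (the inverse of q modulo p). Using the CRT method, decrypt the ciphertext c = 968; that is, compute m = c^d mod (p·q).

1343

m₁ = c^(d_p) mod p: c ≡ 78 (mod 89), and 78^65 mod 89 = 8.
m₂ = c^(d_q) mod q: c ≡ 7 (mod 31), and 7^23 mod 31 = 10.
h = q_inv·(m₁ − m₂) mod p = 23·(8 − 10) mod 89 = 43.
m = m₂ + h·q = 10 + 43·31 = 1343.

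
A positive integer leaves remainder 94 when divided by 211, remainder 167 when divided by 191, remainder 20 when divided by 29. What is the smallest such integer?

The moduli are pairwise coprime; N = 211·191·29 = 1168729.
N/211 = 5539; 5539 ≡ 53 (mod 211); 53·4 ≡ 1, so inverse 4.
N/191 = 6119; 6119 ≡ 7 (mod 191); 7·82 ≡ 1, so inverse 82.
N/29 = 40301; 40301 ≡ 20 (mod 29); 20·16 ≡ 1, so inverse 16.
t ≡ 94·5539·4 + 167·6119·82 + 20·40301·16 = 98772570.
98772570 mod 1168729 = 599334.

599334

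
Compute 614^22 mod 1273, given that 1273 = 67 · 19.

498

Mod 67: 614 ≡ 11; 11^22 ≡ 29 (mod 67).
Mod 19: 614 ≡ 6; by Fermat, exponent reduces to 22 mod 18 = 4; 6^4 ≡ 4 (mod 19).
Combine by CRT: x ≡ 29 (mod 67), x ≡ 4 (mod 19) ⇒ x ≡ 498 (mod 1273).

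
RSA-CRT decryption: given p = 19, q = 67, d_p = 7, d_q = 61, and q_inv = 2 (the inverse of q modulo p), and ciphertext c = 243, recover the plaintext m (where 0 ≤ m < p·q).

m₁ = c^(d_p) mod p: c ≡ 15 (mod 19), and 15^7 mod 19 = 13.
m₂ = c^(d_q) mod q: c ≡ 42 (mod 67), and 42^61 mod 67 = 5.
h = q_inv·(m₁ − m₂) mod p = 2·(13 − 5) mod 19 = 16.
m = m₂ + h·q = 5 + 16·67 = 1077.

1077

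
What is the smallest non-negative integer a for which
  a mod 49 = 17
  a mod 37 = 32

From a ≡ 17 (mod 49) write a = 17 + 49t. Substituting into a ≡ 32 (mod 37) gives 49t ≡ 15 (mod 37), and since 12⁻¹ ≡ 34 (mod 37), t ≡ 29. Hence a ≡ 17 + 49·29 = 1438 (mod 1813).

1438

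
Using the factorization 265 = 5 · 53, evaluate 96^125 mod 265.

241

Mod 5: 96 ≡ 1; by Fermat, exponent reduces to 125 mod 4 = 1; 1^1 ≡ 1 (mod 5).
Mod 53: 96 ≡ 43; by Fermat, exponent reduces to 125 mod 52 = 21; 43^21 ≡ 29 (mod 53).
Combine by CRT: x ≡ 1 (mod 5), x ≡ 29 (mod 53) ⇒ x ≡ 241 (mod 265).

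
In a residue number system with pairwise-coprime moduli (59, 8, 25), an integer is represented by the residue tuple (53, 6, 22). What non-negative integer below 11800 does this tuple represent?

From x ≡ 53 (mod 59) write x = 53 + 59t. Substituting into x ≡ 6 (mod 8) gives 59t ≡ 1 (mod 8), and since 3⁻¹ ≡ 3 (mod 8), t ≡ 3. Hence x ≡ 53 + 59·3 = 230 (mod 472).
From x ≡ 230 (mod 472) write x = 230 + 472t. Substituting into x ≡ 22 (mod 25) gives 472t ≡ 17 (mod 25), and since 22⁻¹ ≡ 8 (mod 25), t ≡ 11. Hence x ≡ 230 + 472·11 = 5422 (mod 11800).

5422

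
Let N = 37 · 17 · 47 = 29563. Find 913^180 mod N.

Mod 37: 913 ≡ 25; since 36 | 180, by Fermat 25^180 ≡ 1 (mod 37).
Mod 17: 913 ≡ 12; by Fermat, exponent reduces to 180 mod 16 = 4; 12^4 ≡ 13 (mod 17).
Mod 47: 913 ≡ 20; by Fermat, exponent reduces to 180 mod 46 = 42; 20^42 ≡ 4 (mod 47).
Combine by CRT: x ≡ 1 (mod 37), x ≡ 13 (mod 17), x ≡ 4 (mod 47) ⇒ x ≡ 3294 (mod 29563).

3294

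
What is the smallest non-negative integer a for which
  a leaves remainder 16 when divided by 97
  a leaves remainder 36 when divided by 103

3023

From a ≡ 16 (mod 97) write a = 16 + 97t. Substituting into a ≡ 36 (mod 103) gives 97t ≡ 20 (mod 103), and since 97⁻¹ ≡ 17 (mod 103), t ≡ 31. Hence a ≡ 16 + 97·31 = 3023 (mod 9991).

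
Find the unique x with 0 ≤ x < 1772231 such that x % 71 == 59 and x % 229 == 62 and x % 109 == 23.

834309

Combine the congruences pairwise.
From x ≡ 59 (mod 71) write x = 59 + 71t. Substituting into x ≡ 62 (mod 229) gives 71t ≡ 3 (mod 229), and since 71⁻¹ ≡ 100 (mod 229), t ≡ 71. Hence x ≡ 59 + 71·71 = 5100 (mod 16259).
From x ≡ 5100 (mod 16259) write x = 5100 + 16259t. Substituting into x ≡ 23 (mod 109) gives 16259t ≡ 46 (mod 109), and since 18⁻¹ ≡ 103 (mod 109), t ≡ 51. Hence x ≡ 5100 + 16259·51 = 834309 (mod 1772231).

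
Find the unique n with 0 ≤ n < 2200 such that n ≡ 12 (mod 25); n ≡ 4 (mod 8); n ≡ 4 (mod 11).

1412

The moduli are pairwise coprime; M = 25·8·11 = 2200.
M/25 = 88; 88 ≡ 13 (mod 25); 13·2 ≡ 1, so inverse 2.
M/8 = 275; 275 ≡ 3 (mod 8); 3·3 ≡ 1, so inverse 3.
M/11 = 200; 200 ≡ 2 (mod 11); 2·6 ≡ 1, so inverse 6.
n ≡ 12·88·2 + 4·275·3 + 4·200·6 = 10212.
10212 mod 2200 = 1412.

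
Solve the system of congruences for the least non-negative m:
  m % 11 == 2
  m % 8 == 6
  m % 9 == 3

750

The moduli are pairwise coprime; N = 11·8·9 = 792.
N/11 = 72; 72 ≡ 6 (mod 11); 6·2 ≡ 1, so inverse 2.
N/8 = 99; 99 ≡ 3 (mod 8); 3·3 ≡ 1, so inverse 3.
N/9 = 88; 88 ≡ 7 (mod 9); 7·4 ≡ 1, so inverse 4.
m ≡ 2·72·2 + 6·99·3 + 3·88·4 = 3126.
3126 mod 792 = 750.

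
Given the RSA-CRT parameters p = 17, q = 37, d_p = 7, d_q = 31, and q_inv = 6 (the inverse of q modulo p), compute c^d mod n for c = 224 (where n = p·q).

96

m₁ = c^(d_p) mod p: c ≡ 3 (mod 17), and 3^7 mod 17 = 11.
m₂ = c^(d_q) mod q: c ≡ 2 (mod 37), and 2^31 mod 37 = 22.
h = q_inv·(m₁ − m₂) mod p = 6·(11 − 22) mod 17 = 2.
m = m₂ + h·q = 22 + 2·37 = 96.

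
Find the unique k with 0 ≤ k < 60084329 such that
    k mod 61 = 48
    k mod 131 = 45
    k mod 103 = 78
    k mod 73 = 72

16386966

The moduli are pairwise coprime; N = 61·131·103·73 = 60084329.
N/61 = 984989; 984989 ≡ 22 (mod 61); 22·25 ≡ 1, so inverse 25.
N/131 = 458659; 458659 ≡ 28 (mod 131); 28·117 ≡ 1, so inverse 117.
N/103 = 583343; 583343 ≡ 54 (mod 103); 54·21 ≡ 1, so inverse 21.
N/73 = 823073; 823073 ≡ 71 (mod 73); 71·36 ≡ 1, so inverse 36.
k ≡ 48·984989·25 + 45·458659·117 + 78·583343·21 + 72·823073·36 = 6685747485.
6685747485 mod 60084329 = 16386966.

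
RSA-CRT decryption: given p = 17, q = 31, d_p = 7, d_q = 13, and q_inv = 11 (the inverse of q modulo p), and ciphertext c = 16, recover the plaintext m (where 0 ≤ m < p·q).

m₁ = c^(d_p) mod p: c ≡ 16 (mod 17), and 16^7 mod 17 = 16.
m₂ = c^(d_q) mod q: c ≡ 16 (mod 31), and 16^13 mod 31 = 4.
h = q_inv·(m₁ − m₂) mod p = 11·(16 − 4) mod 17 = 13.
m = m₂ + h·q = 4 + 13·31 = 407.

407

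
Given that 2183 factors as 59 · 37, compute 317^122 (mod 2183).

1846

Mod 59: 317 ≡ 22; by Fermat, exponent reduces to 122 mod 58 = 6; 22^6 ≡ 17 (mod 59).
Mod 37: 317 ≡ 21; by Fermat, exponent reduces to 122 mod 36 = 14; 21^14 ≡ 33 (mod 37).
Combine by CRT: x ≡ 17 (mod 59), x ≡ 33 (mod 37) ⇒ x ≡ 1846 (mod 2183).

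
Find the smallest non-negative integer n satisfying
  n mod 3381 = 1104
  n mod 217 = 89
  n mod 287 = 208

gcd(3381, 217) = 7 and 7 | (89 − 1104), so the pair is consistent; merging gives n ≡ 14628 (mod 104811), where 104811 = lcm(3381, 217).
gcd(104811, 287) = 7 and 7 | (208 − 14628), so the pair is consistent; merging gives n ≡ 957927 (mod 4297251), where 4297251 = lcm(104811, 287).
The solution is unique modulo lcm(3381, 217, 287) = 4297251.

957927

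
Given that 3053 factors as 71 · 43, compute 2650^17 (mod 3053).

2440

Mod 71: 2650 ≡ 23; 23^17 ≡ 26 (mod 71).
Mod 43: 2650 ≡ 27; 27^17 ≡ 32 (mod 43).
Combine by CRT: x ≡ 26 (mod 71), x ≡ 32 (mod 43) ⇒ x ≡ 2440 (mod 3053).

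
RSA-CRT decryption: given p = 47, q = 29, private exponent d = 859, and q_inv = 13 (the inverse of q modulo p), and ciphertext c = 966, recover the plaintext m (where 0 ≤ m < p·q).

962

d_p = d mod (p−1) = 859 mod 46 = 31; d_q = d mod (q−1) = 19.
m₁ = c^(d_p) mod p: c ≡ 26 (mod 47), and 26^31 mod 47 = 22.
m₂ = c^(d_q) mod q: c ≡ 9 (mod 29), and 9^19 mod 29 = 5.
h = q_inv·(m₁ − m₂) mod p = 13·(22 − 5) mod 47 = 33.
m = m₂ + h·q = 5 + 33·29 = 962.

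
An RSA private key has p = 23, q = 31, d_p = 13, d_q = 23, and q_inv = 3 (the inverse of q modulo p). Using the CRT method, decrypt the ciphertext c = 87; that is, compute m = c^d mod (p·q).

m₁ = c^(d_p) mod p: c ≡ 18 (mod 23), and 18^13 mod 23 = 2.
m₂ = c^(d_q) mod q: c ≡ 25 (mod 31), and 25^23 mod 31 = 5.
h = q_inv·(m₁ − m₂) mod p = 3·(2 − 5) mod 23 = 14.
m = m₂ + h·q = 5 + 14·31 = 439.

439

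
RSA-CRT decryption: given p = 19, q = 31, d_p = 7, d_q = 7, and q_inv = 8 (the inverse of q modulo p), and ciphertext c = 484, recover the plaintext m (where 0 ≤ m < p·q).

441

m₁ = c^(d_p) mod p: c ≡ 9 (mod 19), and 9^7 mod 19 = 4.
m₂ = c^(d_q) mod q: c ≡ 19 (mod 31), and 19^7 mod 31 = 7.
h = q_inv·(m₁ − m₂) mod p = 8·(4 − 7) mod 19 = 14.
m = m₂ + h·q = 7 + 14·31 = 441.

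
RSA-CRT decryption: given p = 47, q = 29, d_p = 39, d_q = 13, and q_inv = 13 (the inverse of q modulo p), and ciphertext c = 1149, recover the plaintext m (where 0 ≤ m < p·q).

m₁ = c^(d_p) mod p: c ≡ 21 (mod 47), and 21^39 mod 47 = 14.
m₂ = c^(d_q) mod q: c ≡ 18 (mod 29), and 18^13 mod 29 = 8.
h = q_inv·(m₁ − m₂) mod p = 13·(14 − 8) mod 47 = 31.
m = m₂ + h·q = 8 + 31·29 = 907.

907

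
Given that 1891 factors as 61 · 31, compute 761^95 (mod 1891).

Mod 61: 761 ≡ 29; by Fermat, exponent reduces to 95 mod 60 = 35; 29^35 ≡ 40 (mod 61).
Mod 31: 761 ≡ 17; by Fermat, exponent reduces to 95 mod 30 = 5; 17^5 ≡ 26 (mod 31).
Combine by CRT: x ≡ 40 (mod 61), x ≡ 26 (mod 31) ⇒ x ≡ 894 (mod 1891).

894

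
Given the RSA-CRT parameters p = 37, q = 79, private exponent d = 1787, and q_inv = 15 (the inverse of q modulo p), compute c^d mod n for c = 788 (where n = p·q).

d_p = d mod (p−1) = 1787 mod 36 = 23; d_q = d mod (q−1) = 71.
m₁ = c^(d_p) mod p: c ≡ 11 (mod 37), and 11^23 mod 37 = 27.
m₂ = c^(d_q) mod q: c ≡ 77 (mod 79), and 77^71 mod 79 = 29.
h = q_inv·(m₁ − m₂) mod p = 15·(27 − 29) mod 37 = 7.
m = m₂ + h·q = 29 + 7·79 = 582.

582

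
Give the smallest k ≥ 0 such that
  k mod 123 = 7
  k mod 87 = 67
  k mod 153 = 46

177373

gcd(123, 87) = 3 and 3 | (67 − 7), so the pair is consistent; merging gives k ≡ 2590 (mod 3567), where 3567 = lcm(123, 87).
gcd(3567, 153) = 3 and 3 | (46 − 2590), so the pair is consistent; merging gives k ≡ 177373 (mod 181917), where 181917 = lcm(3567, 153).
The solution is unique modulo lcm(123, 87, 153) = 181917.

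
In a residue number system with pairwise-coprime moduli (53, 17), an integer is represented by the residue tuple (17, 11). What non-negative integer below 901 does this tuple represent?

759

From x ≡ 17 (mod 53) write x = 17 + 53t. Substituting into x ≡ 11 (mod 17) gives 53t ≡ 11 (mod 17), and since 2⁻¹ ≡ 9 (mod 17), t ≡ 14. Hence x ≡ 17 + 53·14 = 759 (mod 901).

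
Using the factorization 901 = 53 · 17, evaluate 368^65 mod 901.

606

Mod 53: 368 ≡ 50; by Fermat, exponent reduces to 65 mod 52 = 13; 50^13 ≡ 23 (mod 53).
Mod 17: 368 ≡ 11; by Fermat, exponent reduces to 65 mod 16 = 1; 11^1 ≡ 11 (mod 17).
Combine by CRT: x ≡ 23 (mod 53), x ≡ 11 (mod 17) ⇒ x ≡ 606 (mod 901).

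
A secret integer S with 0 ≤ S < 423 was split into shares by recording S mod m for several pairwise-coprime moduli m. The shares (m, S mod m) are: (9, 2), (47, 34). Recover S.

Combine the congruences pairwise.
From S ≡ 2 (mod 9) write S = 2 + 9t. Substituting into S ≡ 34 (mod 47) gives 9t ≡ 32 (mod 47), and since 9⁻¹ ≡ 21 (mod 47), t ≡ 14. Hence S ≡ 2 + 9·14 = 128 (mod 423).

128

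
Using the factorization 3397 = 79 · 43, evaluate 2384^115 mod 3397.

Mod 79: 2384 ≡ 14; by Fermat, exponent reduces to 115 mod 78 = 37; 14^37 ≡ 27 (mod 79).
Mod 43: 2384 ≡ 19; by Fermat, exponent reduces to 115 mod 42 = 31; 19^31 ≡ 3 (mod 43).
Combine by CRT: x ≡ 27 (mod 79), x ≡ 3 (mod 43) ⇒ x ≡ 2239 (mod 3397).

2239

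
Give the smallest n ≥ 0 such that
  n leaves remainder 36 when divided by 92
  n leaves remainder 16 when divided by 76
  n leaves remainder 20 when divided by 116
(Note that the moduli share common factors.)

Combine the congruences pairwise.
gcd(92, 76) = 4 and 4 | (16 − 36), so the pair is consistent; merging gives n ≡ 1232 (mod 1748), where 1748 = lcm(92, 76).
gcd(1748, 116) = 4 and 4 | (20 − 1232), so the pair is consistent; merging gives n ≡ 15216 (mod 50692), where 50692 = lcm(1748, 116).
The solution is unique modulo lcm(92, 76, 116) = 50692.

15216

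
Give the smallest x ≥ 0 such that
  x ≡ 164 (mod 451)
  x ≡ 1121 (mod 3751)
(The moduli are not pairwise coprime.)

106149

gcd(451, 3751) = 11 and 11 | (1121 − 164), so the pair is consistent; merging gives x ≡ 106149 (mod 153791), where 153791 = lcm(451, 3751).
The solution is unique modulo lcm(451, 3751) = 153791.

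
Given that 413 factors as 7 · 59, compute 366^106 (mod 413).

240

Mod 7: 366 ≡ 2; by Fermat, exponent reduces to 106 mod 6 = 4; 2^4 ≡ 2 (mod 7).
Mod 59: 366 ≡ 12; by Fermat, exponent reduces to 106 mod 58 = 48; 12^48 ≡ 4 (mod 59).
Combine by CRT: x ≡ 2 (mod 7), x ≡ 4 (mod 59) ⇒ x ≡ 240 (mod 413).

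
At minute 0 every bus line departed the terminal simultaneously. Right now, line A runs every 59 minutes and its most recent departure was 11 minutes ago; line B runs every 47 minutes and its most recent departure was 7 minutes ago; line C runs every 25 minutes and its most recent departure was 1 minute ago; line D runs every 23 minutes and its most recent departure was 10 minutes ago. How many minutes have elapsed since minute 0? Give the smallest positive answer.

Combine the congruences pairwise.
From t ≡ 11 (mod 59) write t = 11 + 59s. Substituting into t ≡ 7 (mod 47) gives 59s ≡ 43 (mod 47), and since 12⁻¹ ≡ 4 (mod 47), s ≡ 31. Hence t ≡ 11 + 59·31 = 1840 (mod 2773).
From t ≡ 1840 (mod 2773) write t = 1840 + 2773s. Substituting into t ≡ 1 (mod 25) gives 2773s ≡ 11 (mod 25), and since 23⁻¹ ≡ 12 (mod 25), s ≡ 7. Hence t ≡ 1840 + 2773·7 = 21251 (mod 69325).
From t ≡ 21251 (mod 69325) write t = 21251 + 69325s. Substituting into t ≡ 10 (mod 23) gives 69325s ≡ 11 (mod 23), and since 3⁻¹ ≡ 8 (mod 23), s ≡ 19. Hence t ≡ 21251 + 69325·19 = 1338426 (mod 1594475).

1338426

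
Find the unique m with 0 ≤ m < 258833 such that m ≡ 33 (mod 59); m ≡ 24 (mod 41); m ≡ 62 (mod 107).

209247

The moduli are pairwise coprime; N = 59·41·107 = 258833.
N/59 = 4387; 4387 ≡ 21 (mod 59); 21·45 ≡ 1, so inverse 45.
N/41 = 6313; 6313 ≡ 40 (mod 41); 40·40 ≡ 1, so inverse 40.
N/107 = 2419; 2419 ≡ 65 (mod 107); 65·28 ≡ 1, so inverse 28.
m ≡ 33·4387·45 + 24·6313·40 + 62·2419·28 = 16774559.
16774559 mod 258833 = 209247.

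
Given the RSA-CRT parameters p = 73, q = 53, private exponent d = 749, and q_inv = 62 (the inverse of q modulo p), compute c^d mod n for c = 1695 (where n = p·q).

1059

d_p = d mod (p−1) = 749 mod 72 = 29; d_q = d mod (q−1) = 21.
m₁ = c^(d_p) mod p: c ≡ 16 (mod 73), and 16^29 mod 73 = 37.
m₂ = c^(d_q) mod q: c ≡ 52 (mod 53), and 52^21 mod 53 = 52.
h = q_inv·(m₁ − m₂) mod p = 62·(37 − 52) mod 73 = 19.
m = m₂ + h·q = 52 + 19·53 = 1059.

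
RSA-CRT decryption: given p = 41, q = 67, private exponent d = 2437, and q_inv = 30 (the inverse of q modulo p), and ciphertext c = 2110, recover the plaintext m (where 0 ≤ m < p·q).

2648

d_p = d mod (p−1) = 2437 mod 40 = 37; d_q = d mod (q−1) = 61.
m₁ = c^(d_p) mod p: c ≡ 19 (mod 41), and 19^37 mod 41 = 24.
m₂ = c^(d_q) mod q: c ≡ 33 (mod 67), and 33^61 mod 67 = 35.
h = q_inv·(m₁ − m₂) mod p = 30·(24 − 35) mod 41 = 39.
m = m₂ + h·q = 35 + 39·67 = 2648.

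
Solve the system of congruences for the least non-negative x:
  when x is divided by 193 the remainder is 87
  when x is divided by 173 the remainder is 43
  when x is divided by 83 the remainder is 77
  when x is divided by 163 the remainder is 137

286791139

The moduli are pairwise coprime; N = 193·173·83·163 = 451719781.
N/193 = 2340517; 2340517 ≡ 6 (mod 193); 6·161 ≡ 1, so inverse 161.
N/173 = 2611097; 2611097 ≡ 8 (mod 173); 8·65 ≡ 1, so inverse 65.
N/83 = 5442407; 5442407 ≡ 14 (mod 83); 14·6 ≡ 1, so inverse 6.
N/163 = 2771287; 2771287 ≡ 124 (mod 163); 124·117 ≡ 1, so inverse 117.
x ≡ 87·2340517·161 + 43·2611097·65 + 77·5442407·6 + 137·2771287·117 = 87016989091.
87016989091 mod 451719781 = 286791139.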